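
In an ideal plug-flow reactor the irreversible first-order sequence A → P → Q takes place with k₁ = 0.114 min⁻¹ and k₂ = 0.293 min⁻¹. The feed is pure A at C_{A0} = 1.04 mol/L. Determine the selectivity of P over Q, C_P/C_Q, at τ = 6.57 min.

0.653

For first-order series with pure A initially, C_P(τ) = k₁C_{A0}/(k₂−k₁)·(e^(−k₁τ) − e^(−k₂τ)).
e^(−k₁τ) = e^(−0.114×6.57) = e^(−0.7490) = 0.4728; e^(−k₂τ) = e^(−1.925) = 0.1459.
C_P = 0.114×1.04/(0.293−0.114) × (0.4728−0.1459) = 0.6623×0.3270 = 0.2166 mol/L.
C_A = C_{A0}e^(−k₁τ) = 0.4918 mol/L, so C_Q = C_{A0}−C_A−C_P = 0.3317 mol/L; C_P/C_Q = 0.653.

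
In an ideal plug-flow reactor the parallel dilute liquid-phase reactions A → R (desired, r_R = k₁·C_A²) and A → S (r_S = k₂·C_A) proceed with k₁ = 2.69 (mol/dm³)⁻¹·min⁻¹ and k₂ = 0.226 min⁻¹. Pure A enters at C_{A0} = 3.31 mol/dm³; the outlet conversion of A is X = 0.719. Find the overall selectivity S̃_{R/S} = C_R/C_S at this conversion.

C_A = C_{A0}(1−X) = 0.9301 mol/dm³.
Along a PFR/batch, dC_S/dC_A = −r_S/(r_R+r_S) = −k₂/(k₂+k₁·C_A).
Integrating from C_{A0} to C_A: C_S = (0.226/2.69)·ln[(0.226+2.69·3.31)/(0.226+2.69·0.930)] = 0.08401·ln(9.130/2.728) = 0.1015 mol/dm³.
Then C_R = (C_{A0}−C_A) − C_S = 2.380 − 0.1015 = 2.278 mol/dm³.
S̃_{R/S} = C_R/C_S = 2.278/0.1015 = 22.4.

22.4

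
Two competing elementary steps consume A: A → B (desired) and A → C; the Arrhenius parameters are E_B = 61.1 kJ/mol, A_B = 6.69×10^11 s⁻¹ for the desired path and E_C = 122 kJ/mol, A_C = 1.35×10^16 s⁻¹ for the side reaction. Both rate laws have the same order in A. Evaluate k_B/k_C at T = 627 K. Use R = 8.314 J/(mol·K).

k_B/k_C = (A_B/A_C)·exp[−(E_B−E_C)/(RT)] = (A_B/A_C)·exp[(E_C−E_B)/(RT)].
(E_C−E_B)/(RT) = (122−61.1)×10³/(8.314×627) = 60900/5213 = 11.68.
k_B/k_C = (6.69×10^11/1.35×10^16)·exp(11.68) = 4.956×10^-5 × 1.185×10^5 = 5.87.

5.87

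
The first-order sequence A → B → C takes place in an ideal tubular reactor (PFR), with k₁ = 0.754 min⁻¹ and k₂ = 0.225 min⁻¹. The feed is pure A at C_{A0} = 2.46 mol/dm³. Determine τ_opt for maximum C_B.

2.29 min

Setting dC_B/dτ = 0 gives τ_opt = ln(k₂/k₁)/(k₂−k₁).
= ln(0.225/0.754)/(0.225−0.754) = ln(0.2984)/-0.5290 = -1.209/-0.5290 = 2.29 min.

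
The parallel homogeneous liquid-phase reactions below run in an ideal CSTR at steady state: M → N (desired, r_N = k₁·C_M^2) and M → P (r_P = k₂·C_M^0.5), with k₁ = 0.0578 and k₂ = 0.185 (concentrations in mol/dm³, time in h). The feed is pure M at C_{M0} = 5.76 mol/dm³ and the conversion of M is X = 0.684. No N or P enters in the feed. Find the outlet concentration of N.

Exit C_M = C_{M0}(1−X) = 5.76×0.316 = 1.820 mol/dm³.
A CSTR operates uniformly at the exit composition, giving r_N = 0.1915 and r_P = 0.2496 (each k·C_M^n at C_M = 1.820).
Fraction of consumed M going to N: r_N/(r_N+r_P) = 0.4341.
C_N = 0.4341·C_{M0}·X = 0.4341×5.76×0.684 = 1.71 mol/dm³.

1.71 mol/dm³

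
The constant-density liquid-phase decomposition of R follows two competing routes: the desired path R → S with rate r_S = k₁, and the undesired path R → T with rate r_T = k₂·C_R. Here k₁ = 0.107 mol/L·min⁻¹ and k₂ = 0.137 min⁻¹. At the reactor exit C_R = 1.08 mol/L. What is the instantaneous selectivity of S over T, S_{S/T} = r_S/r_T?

0.723

S_{S/T} = r_S/r_T = (k₁)/(k₂·C_R) = (k₁/k₂)·C_R⁻¹.
= (0.107) / (0.137×1.080) = 0.1070/0.1480 = 0.723.
The undesired path is higher order in R, so low C_R (CSTR or dilute feed) favours S.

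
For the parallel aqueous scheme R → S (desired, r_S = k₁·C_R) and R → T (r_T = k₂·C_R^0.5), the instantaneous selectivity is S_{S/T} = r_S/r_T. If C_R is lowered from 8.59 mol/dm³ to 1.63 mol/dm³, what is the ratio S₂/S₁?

S_{S/T} = (k₁/k₂)·C_R^0.5, so S₂/S₁ = (C_{R,2}/C_{R,1})^0.5.
= (1.63/8.59)^0.5 = (0.1898)^0.5 = 0.436.

0.436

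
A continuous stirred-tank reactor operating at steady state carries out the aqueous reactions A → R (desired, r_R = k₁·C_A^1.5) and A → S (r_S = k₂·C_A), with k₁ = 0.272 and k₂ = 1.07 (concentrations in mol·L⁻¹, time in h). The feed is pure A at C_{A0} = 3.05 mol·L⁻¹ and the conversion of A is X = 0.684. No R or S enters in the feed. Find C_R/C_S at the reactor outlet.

0.250

Exit C_A = C_{A0}(1−X) = 3.05×0.316 = 0.9638 mol·L⁻¹.
Rates in a CSTR are evaluated at the outlet concentration: r_R = 0.272×0.9638^1.5 = 0.2574, r_S = 1.07×0.9638 = 1.031.
Overall selectivity = C_R/C_S = r_Rτ/(r_Sτ) = r_R/r_S = 0.250.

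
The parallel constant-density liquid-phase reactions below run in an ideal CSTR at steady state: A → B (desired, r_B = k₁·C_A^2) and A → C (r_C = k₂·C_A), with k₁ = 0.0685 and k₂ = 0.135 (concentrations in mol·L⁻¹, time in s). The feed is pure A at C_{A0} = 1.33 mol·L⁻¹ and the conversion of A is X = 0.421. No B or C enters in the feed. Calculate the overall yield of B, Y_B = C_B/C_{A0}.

Exit C_A = C_{A0}(1−X) = 1.33×0.579 = 0.7701 mol·L⁻¹.
Rates in a CSTR are evaluated at the outlet concentration: r_B = 0.0685×0.7701^2 = 0.04062, r_C = 0.135×0.7701 = 0.1040.
Fraction of consumed A going to B: r_B/(r_B+r_C) = 0.2810.
C_B = 0.2810·C_{A0}·X = 0.2810×1.33×0.421 = 0.157 mol·L⁻¹; Y_B = C_B/C_{A0} = 0.118.

0.118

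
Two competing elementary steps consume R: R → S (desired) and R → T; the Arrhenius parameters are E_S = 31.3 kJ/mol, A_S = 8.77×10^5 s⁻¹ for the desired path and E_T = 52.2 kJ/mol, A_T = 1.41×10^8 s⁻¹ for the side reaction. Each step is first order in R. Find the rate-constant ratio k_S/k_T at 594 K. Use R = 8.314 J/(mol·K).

0.428

With equal orders, S_{S/T} = k_S/k_T = (A_S/A_T)·exp[(E_T−E_S)/(RT)].
(E_T−E_S)/(RT) = (52.2−31.3)×10³/(8.314×594) = 20900/4939 = 4.232.
k_S/k_T = (8.77×10^5/1.41×10^8)·exp(4.232) = 0.006220 × 68.86 = 0.428.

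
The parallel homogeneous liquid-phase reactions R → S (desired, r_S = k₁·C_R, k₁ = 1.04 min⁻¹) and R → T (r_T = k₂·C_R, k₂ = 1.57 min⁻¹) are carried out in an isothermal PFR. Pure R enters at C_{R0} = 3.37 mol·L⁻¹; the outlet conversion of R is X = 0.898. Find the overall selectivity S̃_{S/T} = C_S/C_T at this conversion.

0.662

C_R = C_{R0}(1−X) = 0.3437 mol·L⁻¹.
Both paths are first order in R, so the instantaneous fraction to S is constant: dC_S/d(−C_R) = k₁/(k₁+k₂) = 0.3985.
C_S = 0.3985·(C_{R0}−C_R) = 0.3985×3.026 = 1.21 mol·L⁻¹.
C_T = (C_{R0}−C_R)−C_S = 1.820 mol·L⁻¹; S̃_{S/T} = 1.206/1.820 = 0.662.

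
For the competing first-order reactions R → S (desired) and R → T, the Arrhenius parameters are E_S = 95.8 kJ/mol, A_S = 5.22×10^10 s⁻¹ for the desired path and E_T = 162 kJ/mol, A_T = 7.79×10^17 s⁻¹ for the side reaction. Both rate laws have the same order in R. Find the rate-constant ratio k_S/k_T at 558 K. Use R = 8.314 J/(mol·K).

Since both paths have the same order in R, the concentration cancels and S_{S/T} = k_S/k_T = (A_S/A_T)·exp[(E_T−E_S)/(RT)].
(E_T−E_S)/(RT) = (162−95.8)×10³/(8.314×558) = 66200/4639 = 14.27.
k_S/k_T = (5.22×10^10/7.79×10^17)·exp(14.27) = 6.701×10^-8 × 1.575×10^6 = 0.106.

0.106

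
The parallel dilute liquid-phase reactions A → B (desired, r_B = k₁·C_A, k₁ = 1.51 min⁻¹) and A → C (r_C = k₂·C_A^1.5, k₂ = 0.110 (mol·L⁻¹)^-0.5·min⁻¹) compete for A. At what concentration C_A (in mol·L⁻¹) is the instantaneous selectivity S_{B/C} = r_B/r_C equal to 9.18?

S_{B/C} = (k₁/k₂)·C_A^-0.5 ⇒ C_A = (S·k₂/k₁)^(-2).
= (9.18×0.110/1.51)^(-2) = (0.6687)^(-2) = 2.24 mol·L⁻¹.

2.24 mol·L⁻¹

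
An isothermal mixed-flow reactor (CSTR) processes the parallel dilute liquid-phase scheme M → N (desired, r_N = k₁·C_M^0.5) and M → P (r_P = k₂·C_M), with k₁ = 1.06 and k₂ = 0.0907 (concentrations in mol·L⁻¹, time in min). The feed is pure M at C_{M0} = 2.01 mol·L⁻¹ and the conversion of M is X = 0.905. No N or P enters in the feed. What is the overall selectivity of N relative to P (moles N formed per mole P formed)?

Exit C_M = C_{M0}(1−X) = 2.01×0.0950 = 0.1909 mol·L⁻¹.
Rates in a CSTR are evaluated at the outlet concentration: r_N = 1.06×0.1909^0.5 = 0.4632, r_P = 0.0907×0.1909 = 0.01732.
Overall selectivity = C_N/C_P = r_Nτ/(r_Pτ) = r_N/r_P = 26.7.

26.7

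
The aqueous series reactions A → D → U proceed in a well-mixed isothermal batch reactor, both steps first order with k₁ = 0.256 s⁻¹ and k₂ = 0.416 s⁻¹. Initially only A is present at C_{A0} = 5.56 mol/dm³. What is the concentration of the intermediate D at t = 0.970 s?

For first-order series with pure A initially, C_D(t) = k₁C_{A0}/(k₂−k₁)·(e^(−k₁t) − e^(−k₂t)).
e^(−k₁t) = e^(−0.256×0.970) = e^(−0.2483) = 0.7801; e^(−k₂t) = e^(−0.4035) = 0.6680.
C_D = 0.256×5.56/(0.416−0.256) × (0.7801−0.6680) = 8.896×0.1121 = 0.9976 mol/dm³.

0.998 mol/dm³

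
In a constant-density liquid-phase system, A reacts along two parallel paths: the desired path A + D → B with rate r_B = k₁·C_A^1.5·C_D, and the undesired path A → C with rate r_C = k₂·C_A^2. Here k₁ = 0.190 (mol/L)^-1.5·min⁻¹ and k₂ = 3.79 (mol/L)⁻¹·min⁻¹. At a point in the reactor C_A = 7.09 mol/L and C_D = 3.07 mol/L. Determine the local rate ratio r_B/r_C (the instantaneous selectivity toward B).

0.0578

S_{B/C} = r_B/r_C = (k₁·C_A^1.5·C_D)/(k₂·C_A^2) = (k₁/k₂)·C_A^-0.5·C_D.
= (0.190×7.090^1.5×3.070) / (3.79×7.090^2) = 11.01/190.5 = 0.0578.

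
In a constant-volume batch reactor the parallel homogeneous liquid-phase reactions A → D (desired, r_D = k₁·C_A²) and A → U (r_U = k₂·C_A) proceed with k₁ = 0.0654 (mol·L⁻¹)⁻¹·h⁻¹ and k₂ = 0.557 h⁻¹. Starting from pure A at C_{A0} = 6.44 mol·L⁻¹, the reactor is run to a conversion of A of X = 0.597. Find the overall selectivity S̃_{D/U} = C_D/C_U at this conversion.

0.519

C_A = C_{A0}(1−X) = 2.595 mol·L⁻¹.
Along a PFR/batch, dC_U/dC_A = −r_U/(r_D+r_U) = −k₂/(k₂+k₁·C_A).
Integrating from C_{A0} to C_A: C_U = (0.557/0.0654)·ln[(0.557+0.0654·6.44)/(0.557+0.0654·2.60)] = 8.517·ln(0.9782/0.7267) = 2.531 mol·L⁻¹.
Then C_D = (C_{A0}−C_A) − C_U = 3.845 − 2.531 = 1.314 mol·L⁻¹.
S̃_{D/U} = C_D/C_U = 1.314/2.531 = 0.519.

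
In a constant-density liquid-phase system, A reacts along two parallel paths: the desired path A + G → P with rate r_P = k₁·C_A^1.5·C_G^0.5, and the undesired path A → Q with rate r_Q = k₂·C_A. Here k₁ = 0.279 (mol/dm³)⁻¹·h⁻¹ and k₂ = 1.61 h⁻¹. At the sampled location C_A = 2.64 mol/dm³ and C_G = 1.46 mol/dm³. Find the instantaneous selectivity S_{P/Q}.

S_{P/Q} = r_P/r_Q = (k₁·C_A^1.5·C_G^0.5)/(k₂·C_A) = (k₁/k₂)·C_A^0.5·C_G^0.5.
= (0.279×2.640^1.5×1.460^0.5) / (1.61×2.640) = 1.446/4.250 = 0.340.

0.340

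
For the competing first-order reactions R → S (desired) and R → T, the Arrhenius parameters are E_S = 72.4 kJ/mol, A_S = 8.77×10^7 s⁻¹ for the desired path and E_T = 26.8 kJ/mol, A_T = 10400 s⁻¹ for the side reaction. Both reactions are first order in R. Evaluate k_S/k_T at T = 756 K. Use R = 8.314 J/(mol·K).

Since both paths have the same order in R, the concentration cancels and S_{S/T} = k_S/k_T = (A_S/A_T)·exp[(E_T−E_S)/(RT)].
(E_T−E_S)/(RT) = (26.8−72.4)×10³/(8.314×756) = -45600/6285 = -7.255.
k_S/k_T = (8.77×10^7/10400)·exp(-7.255) = 8433 × 7.067×10^-4 = 5.96.

5.96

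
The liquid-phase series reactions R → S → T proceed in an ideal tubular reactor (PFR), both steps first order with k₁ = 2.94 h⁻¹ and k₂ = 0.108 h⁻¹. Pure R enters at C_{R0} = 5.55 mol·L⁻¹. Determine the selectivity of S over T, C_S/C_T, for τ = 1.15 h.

10.4

For first-order series with pure R initially, C_S(τ) = k₁C_{R0}/(k₂−k₁)·(e^(−k₁τ) − e^(−k₂τ)).
e^(−k₁τ) = e^(−2.94×1.15) = e^(−3.381) = 0.03401; e^(−k₂τ) = e^(−0.1242) = 0.8832.
C_S = 2.94×5.55/(0.108−2.94) × (0.03401−0.8832) = (-5.762)×(-0.8492) = 4.893 mol·L⁻¹.
C_R = C_{R0}e^(−k₁τ) = 0.1888 mol·L⁻¹, so C_T = C_{R0}−C_R−C_S = 0.4685 mol·L⁻¹; C_S/C_T = 10.4.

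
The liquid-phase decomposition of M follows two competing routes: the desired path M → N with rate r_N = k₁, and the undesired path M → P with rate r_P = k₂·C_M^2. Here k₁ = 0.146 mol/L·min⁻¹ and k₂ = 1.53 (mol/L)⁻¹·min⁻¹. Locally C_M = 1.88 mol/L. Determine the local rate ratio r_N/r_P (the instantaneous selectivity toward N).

S_{N/P} = r_N/r_P = (k₁)/(k₂·C_M^2) = (k₁/k₂)·C_M^-2.
= (0.146) / (1.53×1.880^2) = 0.1460/5.408 = 0.0270.
The undesired path is higher order in M, so low C_M (CSTR or dilute feed) favours N.

0.0270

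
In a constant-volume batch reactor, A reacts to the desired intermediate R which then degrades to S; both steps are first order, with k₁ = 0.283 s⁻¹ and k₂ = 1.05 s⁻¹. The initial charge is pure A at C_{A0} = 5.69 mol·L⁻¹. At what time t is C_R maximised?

Setting dC_R/dt = 0 gives t_opt = ln(k₂/k₁)/(k₂−k₁).
= ln(1.05/0.283)/(1.05−0.283) = ln(3.710)/0.7670 = 1.311/0.7670 = 1.71 s.

1.71 s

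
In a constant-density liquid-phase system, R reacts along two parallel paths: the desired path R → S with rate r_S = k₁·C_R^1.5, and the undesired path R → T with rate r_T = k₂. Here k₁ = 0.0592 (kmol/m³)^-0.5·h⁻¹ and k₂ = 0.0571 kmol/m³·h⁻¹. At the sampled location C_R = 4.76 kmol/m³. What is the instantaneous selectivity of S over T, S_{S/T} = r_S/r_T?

S_{S/T} = r_S/r_T = (k₁·C_R^1.5)/(k₂) = (k₁/k₂)·C_R^1.5.
= (0.0592×4.760^1.5) / (0.0571) = 0.6148/0.05710 = 10.8.
Since the desired path is higher order in R, keeping C_R high (PFR or concentrated feed) favours S.

10.8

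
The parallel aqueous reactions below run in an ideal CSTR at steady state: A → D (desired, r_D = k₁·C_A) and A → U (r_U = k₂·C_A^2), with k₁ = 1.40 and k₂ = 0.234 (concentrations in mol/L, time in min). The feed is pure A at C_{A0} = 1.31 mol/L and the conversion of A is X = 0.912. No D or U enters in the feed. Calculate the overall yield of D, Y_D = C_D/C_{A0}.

0.895

Exit C_A = C_{A0}(1−X) = 1.31×0.0880 = 0.1153 mol/L.
A CSTR operates uniformly at the exit composition, giving r_D = 0.1614 and r_U = 0.003110 (each k·C_A^n at C_A = 0.1153).
Fraction of consumed A going to D: r_D/(r_D+r_U) = 0.9811.
C_D = 0.9811·C_{A0}·X = 0.9811×1.31×0.912 = 1.17 mol/L; Y_D = C_D/C_{A0} = 0.895.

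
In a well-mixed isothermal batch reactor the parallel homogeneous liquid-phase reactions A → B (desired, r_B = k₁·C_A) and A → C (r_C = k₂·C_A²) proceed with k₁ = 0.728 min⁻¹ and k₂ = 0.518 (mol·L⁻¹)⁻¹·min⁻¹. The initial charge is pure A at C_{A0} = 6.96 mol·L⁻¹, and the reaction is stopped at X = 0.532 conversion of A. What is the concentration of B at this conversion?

C_A = C_{A0}(1−X) = 3.257 mol·L⁻¹.
Along a PFR/batch, dC_B/dC_A = −r_B/(r_B+r_C) = −k₁/(k₁+k₂·C_A).
Integrating from C_{A0} to C_A: C_B = (0.728/0.518)·ln[(0.728+0.518·6.96)/(0.728+0.518·3.26)] = 1.405·ln(4.333/2.415) = 0.8215 mol·L⁻¹.

0.821 mol·L⁻¹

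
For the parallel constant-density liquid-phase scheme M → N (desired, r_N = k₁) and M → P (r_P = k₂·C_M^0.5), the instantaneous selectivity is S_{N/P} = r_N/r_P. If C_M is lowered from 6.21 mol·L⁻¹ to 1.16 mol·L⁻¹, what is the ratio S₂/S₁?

S_{N/P} = (k₁/k₂)·C_M^-0.5, so S₂/S₁ = (C_{M,2}/C_{M,1})^-0.5.
= (1.16/6.21)^(-0.5) = (0.1868)^(-0.5) = 2.31.

2.31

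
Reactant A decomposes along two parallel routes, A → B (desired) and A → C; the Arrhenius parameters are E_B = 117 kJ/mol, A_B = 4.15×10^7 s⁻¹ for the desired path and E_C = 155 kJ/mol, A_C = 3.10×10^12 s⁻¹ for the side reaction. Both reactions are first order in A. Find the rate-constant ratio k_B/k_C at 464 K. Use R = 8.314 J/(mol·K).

0.254

With equal orders, S_{B/C} = k_B/k_C = (A_B/A_C)·exp[(E_C−E_B)/(RT)].
(E_C−E_B)/(RT) = (155−117)×10³/(8.314×464) = 38000/3858 = 9.850.
k_B/k_C = (4.15×10^7/3.10×10^12)·exp(9.850) = 1.339×10^-5 × 18967 = 0.254.
Since E_B < E_C, lowering the temperature improves selectivity toward B.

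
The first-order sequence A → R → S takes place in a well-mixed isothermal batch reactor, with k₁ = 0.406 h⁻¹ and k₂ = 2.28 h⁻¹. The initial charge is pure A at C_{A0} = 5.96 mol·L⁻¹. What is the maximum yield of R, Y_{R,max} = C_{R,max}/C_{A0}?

For a first-order series the maximum intermediate yield is C_{R,max}/C_{A0} = (k₁/k₂)^[k₂/(k₂−k₁)].
= (0.406/2.28)^(2.28/(2.28−0.406)) = (0.1781)^(1.217) = 0.1225.

0.123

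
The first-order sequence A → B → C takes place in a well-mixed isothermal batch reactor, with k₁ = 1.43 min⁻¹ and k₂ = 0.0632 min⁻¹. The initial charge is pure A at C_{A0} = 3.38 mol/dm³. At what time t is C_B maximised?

For first-order series the maximum of C_B occurs at t_opt = ln(k₂/k₁)/(k₂−k₁).
= ln(0.0632/1.43)/(0.0632−1.43) = ln(0.04420)/-1.367 = -3.119/-1.367 = 2.28 min.

2.28 min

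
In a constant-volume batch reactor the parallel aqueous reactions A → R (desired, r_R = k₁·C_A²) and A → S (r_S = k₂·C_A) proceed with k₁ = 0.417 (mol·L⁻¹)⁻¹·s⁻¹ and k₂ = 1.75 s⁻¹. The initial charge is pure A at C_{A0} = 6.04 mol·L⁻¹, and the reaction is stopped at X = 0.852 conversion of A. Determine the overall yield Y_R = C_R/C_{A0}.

0.367

C_A = C_{A0}(1−X) = 0.8939 mol·L⁻¹.
Along a PFR/batch, dC_S/dC_A = −r_S/(r_R+r_S) = −k₂/(k₂+k₁·C_A).
Integrating from C_{A0} to C_A: C_S = (1.75/0.417)·ln[(1.75+0.417·6.04)/(1.75+0.417·0.894)] = 4.197·ln(4.269/2.123) = 2.932 mol·L⁻¹.
Then C_R = (C_{A0}−C_A) − C_S = 5.146 − 2.932 = 2.214 mol·L⁻¹.
Y_R = C_R/C_{A0} = 2.214/6.04 = 0.367.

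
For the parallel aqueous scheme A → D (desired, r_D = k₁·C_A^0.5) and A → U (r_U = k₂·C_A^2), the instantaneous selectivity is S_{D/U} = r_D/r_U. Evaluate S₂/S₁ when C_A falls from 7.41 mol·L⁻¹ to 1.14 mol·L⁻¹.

S_{D/U} = (k₁/k₂)·C_A^-1.5, so S₂/S₁ = (C_{A,2}/C_{A,1})^-1.5.
= (1.14/7.41)^(-1.5) = (0.1538)^(-1.5) = 16.6.
Selectivity toward D rises as C_A falls — low-concentration operation is favoured.

16.6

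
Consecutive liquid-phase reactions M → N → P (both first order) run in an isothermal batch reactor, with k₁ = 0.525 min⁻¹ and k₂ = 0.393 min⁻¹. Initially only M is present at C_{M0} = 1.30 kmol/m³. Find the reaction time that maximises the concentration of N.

2.19 min

The intermediate peaks when r₁ = r₂, i.e. k₁e^(−k₁t) = k₂e^(−k₂t), giving t_opt = ln(k₂/k₁)/(k₂−k₁).
= ln(0.393/0.525)/(0.393−0.525) = ln(0.7486)/-0.1320 = -0.2896/-0.1320 = 2.19 min.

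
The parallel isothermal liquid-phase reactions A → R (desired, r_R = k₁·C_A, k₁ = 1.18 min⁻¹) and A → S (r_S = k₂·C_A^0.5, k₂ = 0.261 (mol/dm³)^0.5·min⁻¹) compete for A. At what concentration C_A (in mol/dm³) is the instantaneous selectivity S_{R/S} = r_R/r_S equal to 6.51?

2.07 mol/dm³

S_{R/S} = (k₁/k₂)·C_A^0.5 ⇒ C_A = (S·k₂/k₁)^(2).
= (6.51×0.261/1.18)^(2) = (1.440)^(2) = 2.07 mol/dm³.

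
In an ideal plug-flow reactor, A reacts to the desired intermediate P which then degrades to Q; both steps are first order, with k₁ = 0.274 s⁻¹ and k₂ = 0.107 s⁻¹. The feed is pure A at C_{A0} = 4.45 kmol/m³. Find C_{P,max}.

2.44 kmol/m³

At the optimum, C_{P,max}/C_{A0} = (k₁/k₂)^[k₂/(k₂−k₁)].
= (0.274/0.107)^(0.107/(0.107−0.274)) = (2.561)^(-0.6407) = 0.5475.
C_{P,max} = 0.5475×4.45 = 2.44 kmol/m³.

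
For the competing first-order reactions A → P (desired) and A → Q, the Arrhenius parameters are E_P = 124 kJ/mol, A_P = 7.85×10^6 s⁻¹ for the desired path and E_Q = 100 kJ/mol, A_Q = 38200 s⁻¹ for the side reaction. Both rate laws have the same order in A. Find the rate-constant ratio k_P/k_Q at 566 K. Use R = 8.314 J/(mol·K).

1.25

k_P/k_Q = (A_P/A_Q)·exp[−(E_P−E_Q)/(RT)] = (A_P/A_Q)·exp[(E_Q−E_P)/(RT)].
(E_Q−E_P)/(RT) = (100−124)×10³/(8.314×566) = -24000/4706 = -5.100.
k_P/k_Q = (7.85×10^6/38200)·exp(-5.100) = 205.5 × 0.006096 = 1.25.
Since E_P > E_Q, raising the temperature improves selectivity toward P.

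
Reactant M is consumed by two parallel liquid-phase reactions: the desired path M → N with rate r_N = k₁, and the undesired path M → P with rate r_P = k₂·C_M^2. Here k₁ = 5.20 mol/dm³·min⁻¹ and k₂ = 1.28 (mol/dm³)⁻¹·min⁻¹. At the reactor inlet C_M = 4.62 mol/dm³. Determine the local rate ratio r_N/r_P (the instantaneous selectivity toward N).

0.190

S_{N/P} = r_N/r_P = (k₁)/(k₂·C_M^2) = (k₁/k₂)·C_M^-2.
= (5.20) / (1.28×4.620^2) = 5.200/27.32 = 0.190.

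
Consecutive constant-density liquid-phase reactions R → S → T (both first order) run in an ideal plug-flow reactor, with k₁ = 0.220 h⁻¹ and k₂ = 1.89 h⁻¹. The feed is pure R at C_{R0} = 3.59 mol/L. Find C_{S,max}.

At the optimum, C_{S,max}/C_{R0} = (k₁/k₂)^[k₂/(k₂−k₁)].
= (0.220/1.89)^(1.89/(1.89−0.220)) = (0.1164)^(1.132) = 0.08768.
C_{S,max} = 0.08768×3.59 = 0.315 mol/L.

0.315 mol/L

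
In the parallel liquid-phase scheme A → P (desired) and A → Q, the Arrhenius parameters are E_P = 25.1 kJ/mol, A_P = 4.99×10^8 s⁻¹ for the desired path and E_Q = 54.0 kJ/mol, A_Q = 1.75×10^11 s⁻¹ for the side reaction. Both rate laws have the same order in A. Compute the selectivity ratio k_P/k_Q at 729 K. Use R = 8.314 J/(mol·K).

k_P/k_Q = (A_P/A_Q)·exp[−(E_P−E_Q)/(RT)] = (A_P/A_Q)·exp[(E_Q−E_P)/(RT)].
(E_Q−E_P)/(RT) = (54.0−25.1)×10³/(8.314×729) = 28900/6061 = 4.768.
k_P/k_Q = (4.99×10^8/1.75×10^11)·exp(4.768) = 0.002851 × 117.7 = 0.336.

0.336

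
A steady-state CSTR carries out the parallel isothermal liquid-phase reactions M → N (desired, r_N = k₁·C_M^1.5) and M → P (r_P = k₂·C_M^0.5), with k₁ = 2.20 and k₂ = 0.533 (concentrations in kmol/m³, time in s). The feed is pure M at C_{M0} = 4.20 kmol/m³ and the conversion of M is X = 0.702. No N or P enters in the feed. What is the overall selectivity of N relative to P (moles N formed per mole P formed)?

5.17

Exit C_M = C_{M0}(1−X) = 4.20×0.298 = 1.252 kmol/m³.
Rates in a CSTR are evaluated at the outlet concentration: r_N = 2.20×1.252^1.5 = 3.080, r_P = 0.533×1.252^0.5 = 0.5963.
Overall selectivity = C_N/C_P = r_Nτ/(r_Pτ) = r_N/r_P = 5.17.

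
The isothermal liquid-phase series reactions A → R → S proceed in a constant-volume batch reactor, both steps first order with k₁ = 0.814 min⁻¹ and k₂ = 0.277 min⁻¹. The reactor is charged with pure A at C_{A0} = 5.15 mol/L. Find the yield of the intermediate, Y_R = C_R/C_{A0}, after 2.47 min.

For first-order series with pure A initially, C_R(t) = k₁C_{A0}/(k₂−k₁)·(e^(−k₁t) − e^(−k₂t)).
e^(−k₁t) = e^(−0.814×2.47) = e^(−2.011) = 0.1339; e^(−k₂t) = e^(−0.6842) = 0.5045.
C_R = 0.814×5.15/(0.277−0.814) × (0.1339−0.5045) = (-7.807)×(-0.3706) = 2.893 mol/L.
Y_R = C_R/C_{A0} = 2.893/5.15 = 0.562.

0.562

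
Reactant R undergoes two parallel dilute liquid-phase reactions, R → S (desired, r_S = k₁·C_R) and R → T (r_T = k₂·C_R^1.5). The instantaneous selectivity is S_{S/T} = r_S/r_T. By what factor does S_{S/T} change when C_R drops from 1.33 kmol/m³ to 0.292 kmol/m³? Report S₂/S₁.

S_{S/T} = (k₁/k₂)·C_R^-0.5, so S₂/S₁ = (C_{R,2}/C_{R,1})^-0.5.
= (0.292/1.33)^(-0.5) = (0.2195)^(-0.5) = 2.13.
Selectivity toward S rises as C_R falls — low-concentration operation is favoured.

2.13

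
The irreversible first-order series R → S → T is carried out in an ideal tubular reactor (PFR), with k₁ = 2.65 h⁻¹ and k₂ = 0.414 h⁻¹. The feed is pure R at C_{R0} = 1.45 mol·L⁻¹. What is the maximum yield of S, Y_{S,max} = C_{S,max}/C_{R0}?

0.709

Evaluating C_S at τ_opt = ln(k₂/k₁)/(k₂−k₁) gives C_{S,max}/C_{R0} = (k₁/k₂)^[k₂/(k₂−k₁)].
= (2.65/0.414)^(0.414/(0.414−2.65)) = (6.401)^(-0.1852) = 0.7091.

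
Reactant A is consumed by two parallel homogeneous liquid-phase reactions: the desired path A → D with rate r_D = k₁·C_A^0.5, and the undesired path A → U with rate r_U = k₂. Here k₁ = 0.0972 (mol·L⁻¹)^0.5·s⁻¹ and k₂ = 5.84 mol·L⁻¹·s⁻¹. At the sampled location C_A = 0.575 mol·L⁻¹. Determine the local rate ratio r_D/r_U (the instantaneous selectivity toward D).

0.0126

S_{D/U} = r_D/r_U = (k₁·C_A^0.5)/(k₂) = (k₁/k₂)·C_A^0.5.
= (0.0972×0.5750^0.5) / (5.84) = 0.07371/5.840 = 0.0126.
Since the desired path is higher order in A, keeping C_A high (PFR or concentrated feed) favours D.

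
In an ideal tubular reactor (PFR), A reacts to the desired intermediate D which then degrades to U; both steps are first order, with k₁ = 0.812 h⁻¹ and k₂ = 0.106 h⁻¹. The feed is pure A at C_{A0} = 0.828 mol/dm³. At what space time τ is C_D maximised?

2.88 h

For first-order series the maximum of C_D occurs at τ_opt = ln(k₂/k₁)/(k₂−k₁).
= ln(0.106/0.812)/(0.106−0.812) = ln(0.1305)/-0.7060 = -2.036/-0.7060 = 2.88 h.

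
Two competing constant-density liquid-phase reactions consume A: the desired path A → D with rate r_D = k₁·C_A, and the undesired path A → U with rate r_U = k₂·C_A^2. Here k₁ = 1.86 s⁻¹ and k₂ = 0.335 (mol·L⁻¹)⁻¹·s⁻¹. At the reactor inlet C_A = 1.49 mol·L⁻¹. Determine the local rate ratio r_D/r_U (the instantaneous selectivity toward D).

S_{D/U} = r_D/r_U = (k₁·C_A)/(k₂·C_A^2) = (k₁/k₂)·C_A⁻¹.
= (1.86×1.490) / (0.335×1.490^2) = 2.771/0.7437 = 3.73.
The undesired path is higher order in A, so low C_A (CSTR or dilute feed) favours D.

3.73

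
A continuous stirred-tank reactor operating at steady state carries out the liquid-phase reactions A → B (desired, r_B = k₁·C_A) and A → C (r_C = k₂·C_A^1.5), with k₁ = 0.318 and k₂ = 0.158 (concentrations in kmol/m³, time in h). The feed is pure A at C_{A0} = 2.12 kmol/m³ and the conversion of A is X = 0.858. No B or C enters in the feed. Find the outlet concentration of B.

1.43 kmol/m³

Exit C_A = C_{A0}(1−X) = 2.12×0.142 = 0.3010 kmol/m³.
Rates in a CSTR are evaluated at the outlet concentration: r_B = 0.318×0.3010 = 0.09573, r_C = 0.158×0.3010^1.5 = 0.02610.
Fraction of consumed A going to B: r_B/(r_B+r_C) = 0.7858.
C_B = 0.7858·C_{A0}·X = 0.7858×2.12×0.858 = 1.43 kmol/m³.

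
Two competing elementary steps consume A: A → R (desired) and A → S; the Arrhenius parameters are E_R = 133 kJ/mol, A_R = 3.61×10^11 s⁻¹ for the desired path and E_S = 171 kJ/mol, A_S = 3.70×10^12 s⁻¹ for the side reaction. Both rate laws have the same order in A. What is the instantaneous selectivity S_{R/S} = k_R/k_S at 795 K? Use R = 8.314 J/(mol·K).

k_R/k_S = (A_R/A_S)·exp[−(E_R−E_S)/(RT)] = (A_R/A_S)·exp[(E_S−E_R)/(RT)].
(E_S−E_R)/(RT) = (171−133)×10³/(8.314×795) = 38000/6610 = 5.749.
k_R/k_S = (3.61×10^11/3.70×10^12)·exp(5.749) = 0.09757 × 313.9 = 30.6.
Since E_R < E_S, lowering the temperature improves selectivity toward R.

30.6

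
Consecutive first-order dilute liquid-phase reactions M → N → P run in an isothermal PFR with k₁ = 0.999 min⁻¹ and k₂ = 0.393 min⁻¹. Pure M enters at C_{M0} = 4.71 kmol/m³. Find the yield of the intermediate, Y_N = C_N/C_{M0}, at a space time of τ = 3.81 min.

0.332

Solving the coupled first-order balances gives C_N(τ) = [k₁/(k₂−k₁)]·C_{M0}·(e^(−k₁τ) − e^(−k₂τ)).
e^(−k₁τ) = e^(−0.999×3.81) = e^(−3.806) = 0.02223; e^(−k₂τ) = e^(−1.497) = 0.2237.
C_N = 0.999×4.71/(0.393−0.999) × (0.02223−0.2237) = (-7.765)×(-0.2015) = 1.565 kmol/m³.
Y_N = C_N/C_{M0} = 1.565/4.71 = 0.332.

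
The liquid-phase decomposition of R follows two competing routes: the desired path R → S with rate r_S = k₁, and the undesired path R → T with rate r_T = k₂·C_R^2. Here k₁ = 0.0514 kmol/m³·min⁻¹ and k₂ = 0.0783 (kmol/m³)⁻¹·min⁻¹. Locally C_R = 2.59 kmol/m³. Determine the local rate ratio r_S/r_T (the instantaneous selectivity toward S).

0.0979

S_{S/T} = r_S/r_T = (k₁)/(k₂·C_R^2) = (k₁/k₂)·C_R^-2.
= (0.0514) / (0.0783×2.590^2) = 0.05140/0.5252 = 0.0979.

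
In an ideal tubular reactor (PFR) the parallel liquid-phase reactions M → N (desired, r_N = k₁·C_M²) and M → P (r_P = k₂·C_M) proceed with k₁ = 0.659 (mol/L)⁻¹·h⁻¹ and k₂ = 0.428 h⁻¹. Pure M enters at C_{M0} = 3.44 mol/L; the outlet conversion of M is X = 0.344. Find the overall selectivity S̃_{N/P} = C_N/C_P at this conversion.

4.33

C_M = C_{M0}(1−X) = 2.257 mol/L.
Along a PFR/batch, dC_P/dC_M = −r_P/(r_N+r_P) = −k₂/(k₂+k₁·C_M).
Integrating from C_{M0} to C_M: C_P = (0.428/0.659)·ln[(0.428+0.659·3.44)/(0.428+0.659·2.26)] = 0.6495·ln(2.695/1.915) = 0.2219 mol/L.
Then C_N = (C_{M0}−C_M) − C_P = 1.183 − 0.2219 = 0.9615 mol/L.
S̃_{N/P} = C_N/C_P = 0.9615/0.2219 = 4.33.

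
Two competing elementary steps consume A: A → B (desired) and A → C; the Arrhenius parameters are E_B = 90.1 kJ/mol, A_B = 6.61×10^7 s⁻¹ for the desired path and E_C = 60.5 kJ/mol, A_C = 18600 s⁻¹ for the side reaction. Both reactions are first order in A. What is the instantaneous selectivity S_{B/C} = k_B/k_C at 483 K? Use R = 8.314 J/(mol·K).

k_B/k_C = (A_B/A_C)·exp[−(E_B−E_C)/(RT)] = (A_B/A_C)·exp[(E_C−E_B)/(RT)].
(E_C−E_B)/(RT) = (60.5−90.1)×10³/(8.314×483) = -29600/4016 = -7.371.
k_B/k_C = (6.61×10^7/18600)·exp(-7.371) = 3554 × 6.292×10^-4 = 2.24.
Since E_B > E_C, raising the temperature improves selectivity toward B.

2.24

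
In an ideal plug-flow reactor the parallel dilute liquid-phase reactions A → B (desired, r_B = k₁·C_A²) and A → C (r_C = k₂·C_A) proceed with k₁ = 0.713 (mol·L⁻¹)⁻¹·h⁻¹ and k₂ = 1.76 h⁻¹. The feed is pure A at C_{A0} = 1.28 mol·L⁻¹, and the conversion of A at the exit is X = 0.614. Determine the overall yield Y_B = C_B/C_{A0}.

0.160

C_A = C_{A0}(1−X) = 0.4941 mol·L⁻¹.
Along a PFR/batch, dC_C/dC_A = −r_C/(r_B+r_C) = −k₂/(k₂+k₁·C_A).
Integrating from C_{A0} to C_A: C_C = (1.76/0.713)·ln[(1.76+0.713·1.28)/(1.76+0.713·0.494)] = 2.468·ln(2.673/2.112) = 0.5808 mol·L⁻¹.
Then C_B = (C_{A0}−C_A) − C_C = 0.7859 − 0.5808 = 0.2051 mol·L⁻¹.
Y_B = C_B/C_{A0} = 0.2051/1.28 = 0.160.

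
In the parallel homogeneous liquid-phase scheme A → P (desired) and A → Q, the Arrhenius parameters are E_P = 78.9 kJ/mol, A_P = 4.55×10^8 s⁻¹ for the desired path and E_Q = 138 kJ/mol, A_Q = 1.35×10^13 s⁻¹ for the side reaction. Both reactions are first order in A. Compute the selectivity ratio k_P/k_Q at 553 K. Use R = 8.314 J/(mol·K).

12.9

k_P/k_Q = (A_P/A_Q)·exp[−(E_P−E_Q)/(RT)] = (A_P/A_Q)·exp[(E_Q−E_P)/(RT)].
(E_Q−E_P)/(RT) = (138−78.9)×10³/(8.314×553) = 59100/4598 = 12.85.
k_P/k_Q = (4.55×10^8/1.35×10^13)·exp(12.85) = 3.370×10^-5 × 3.825×10^5 = 12.9.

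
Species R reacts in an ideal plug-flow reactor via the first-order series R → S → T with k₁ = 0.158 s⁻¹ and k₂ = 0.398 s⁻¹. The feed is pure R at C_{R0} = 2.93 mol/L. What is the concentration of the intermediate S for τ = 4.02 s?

The intermediate concentration in a first-order A→B→C sequence is C_S = k₁C_{R0}(e^(−k₁τ) − e^(−k₂τ))/(k₂−k₁).
e^(−k₁τ) = e^(−0.158×4.02) = e^(−0.6352) = 0.5299; e^(−k₂τ) = e^(−1.600) = 0.2019.
C_S = 0.158×2.93/(0.398−0.158) × (0.5299−0.2019) = 1.929×0.3279 = 0.6326 mol/L.

0.633 mol/L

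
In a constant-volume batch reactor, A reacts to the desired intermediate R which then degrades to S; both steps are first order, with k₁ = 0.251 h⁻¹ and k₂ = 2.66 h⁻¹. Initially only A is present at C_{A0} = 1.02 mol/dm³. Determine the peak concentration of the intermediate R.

Evaluating C_R at t_opt = ln(k₂/k₁)/(k₂−k₁) gives C_{R,max}/C_{A0} = (k₁/k₂)^[k₂/(k₂−k₁)].
= (0.251/2.66)^(2.66/(2.66−0.251)) = (0.09436)^(1.104) = 0.07379.
C_{R,max} = 0.07379×1.02 = 0.0753 mol/dm³.

0.0753 mol/dm³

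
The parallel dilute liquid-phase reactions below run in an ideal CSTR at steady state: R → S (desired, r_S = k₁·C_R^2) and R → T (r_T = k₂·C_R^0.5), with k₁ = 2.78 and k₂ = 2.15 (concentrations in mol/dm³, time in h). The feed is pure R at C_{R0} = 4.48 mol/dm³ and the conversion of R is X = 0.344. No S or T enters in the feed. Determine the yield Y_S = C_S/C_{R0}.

0.298

Exit C_R = C_{R0}(1−X) = 4.48×0.656 = 2.939 mol/dm³.
A CSTR operates uniformly at the exit composition, giving r_S = 24.01 and r_T = 3.686 (each k·C_R^n at C_R = 2.939).
Fraction of consumed R going to S: r_S/(r_S+r_T) = 0.8669.
C_S = 0.8669·C_{R0}·X = 0.8669×4.48×0.344 = 1.34 mol/dm³; Y_S = C_S/C_{R0} = 0.298.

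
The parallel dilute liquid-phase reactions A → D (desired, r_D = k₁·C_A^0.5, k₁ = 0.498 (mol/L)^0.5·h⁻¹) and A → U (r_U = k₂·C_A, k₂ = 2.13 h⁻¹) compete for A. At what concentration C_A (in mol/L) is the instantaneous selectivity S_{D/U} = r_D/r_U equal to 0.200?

1.37 mol/L

S_{D/U} = (k₁/k₂)·C_A^-0.5 ⇒ C_A = (S·k₂/k₁)^(-2).
= (0.200×2.13/0.498)^(-2) = (0.8554)^(-2) = 1.37 mol/L.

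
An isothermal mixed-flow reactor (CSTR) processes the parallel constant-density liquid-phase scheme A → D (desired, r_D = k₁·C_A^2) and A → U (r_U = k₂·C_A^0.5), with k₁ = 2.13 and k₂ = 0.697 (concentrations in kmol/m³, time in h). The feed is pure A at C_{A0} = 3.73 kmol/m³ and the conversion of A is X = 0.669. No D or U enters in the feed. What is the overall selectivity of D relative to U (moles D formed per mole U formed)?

Exit C_A = C_{A0}(1−X) = 3.73×0.331 = 1.235 kmol/m³.
In a CSTR the entire volume is at exit conditions, so r_D = 2.13×1.235^2 = 3.247 and r_U = 0.697×1.235^0.5 = 0.7745.
Overall selectivity = C_D/C_U = r_Dτ/(r_Uτ) = r_D/r_U = 4.19.

4.19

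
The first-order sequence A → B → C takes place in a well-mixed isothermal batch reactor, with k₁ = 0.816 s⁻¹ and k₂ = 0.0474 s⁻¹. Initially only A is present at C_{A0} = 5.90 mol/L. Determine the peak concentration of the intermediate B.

Evaluating C_B at t_opt = ln(k₂/k₁)/(k₂−k₁) gives C_{B,max}/C_{A0} = (k₁/k₂)^[k₂/(k₂−k₁)].
= (0.816/0.0474)^(0.0474/(0.0474−0.816)) = (17.22)^(-0.06167) = 0.8390.
C_{B,max} = 0.8390×5.90 = 4.95 mol/L.

4.95 mol/L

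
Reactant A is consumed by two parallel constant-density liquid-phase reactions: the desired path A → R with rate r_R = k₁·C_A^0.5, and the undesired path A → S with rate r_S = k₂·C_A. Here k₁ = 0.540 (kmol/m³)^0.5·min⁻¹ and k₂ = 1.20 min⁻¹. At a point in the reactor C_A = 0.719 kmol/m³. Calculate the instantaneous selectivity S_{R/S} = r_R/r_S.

0.531

S_{R/S} = r_R/r_S = (k₁·C_A^0.5)/(k₂·C_A) = (k₁/k₂)·C_A^-0.5.
= (0.540×0.7190^0.5) / (1.20×0.7190) = 0.4579/0.8628 = 0.531.
The undesired path is higher order in A, so low C_A (CSTR or dilute feed) favours R.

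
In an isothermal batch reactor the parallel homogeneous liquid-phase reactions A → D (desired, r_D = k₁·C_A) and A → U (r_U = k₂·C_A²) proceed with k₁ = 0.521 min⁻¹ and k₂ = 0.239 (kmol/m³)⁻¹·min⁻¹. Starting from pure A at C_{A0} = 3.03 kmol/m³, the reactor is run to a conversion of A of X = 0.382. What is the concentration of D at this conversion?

0.548 kmol/m³

C_A = C_{A0}(1−X) = 1.873 kmol/m³.
Along a PFR/batch, dC_D/dC_A = −r_D/(r_D+r_U) = −k₁/(k₁+k₂·C_A).
Integrating from C_{A0} to C_A: C_D = (0.521/0.239)·ln[(0.521+0.239·3.03)/(0.521+0.239·1.87)] = 2.180·ln(1.245/0.9685) = 0.5477 kmol/m³.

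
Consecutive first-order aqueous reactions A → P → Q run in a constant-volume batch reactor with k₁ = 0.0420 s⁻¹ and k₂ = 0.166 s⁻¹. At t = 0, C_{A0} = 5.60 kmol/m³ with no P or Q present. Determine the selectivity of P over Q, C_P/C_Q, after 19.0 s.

0.335

The intermediate concentration in a first-order A→B→C sequence is C_P = k₁C_{A0}(e^(−k₁t) − e^(−k₂t))/(k₂−k₁).
e^(−k₁t) = e^(−0.0420×19.0) = e^(−0.7980) = 0.4502; e^(−k₂t) = e^(−3.154) = 0.04268.
C_P = 0.0420×5.60/(0.166−0.0420) × (0.4502−0.04268) = 1.897×0.4075 = 0.7730 kmol/m³.
C_A = C_{A0}e^(−k₁t) = 2.521 kmol/m³, so C_Q = C_{A0}−C_A−C_P = 2.306 kmol/m³; C_P/C_Q = 0.335.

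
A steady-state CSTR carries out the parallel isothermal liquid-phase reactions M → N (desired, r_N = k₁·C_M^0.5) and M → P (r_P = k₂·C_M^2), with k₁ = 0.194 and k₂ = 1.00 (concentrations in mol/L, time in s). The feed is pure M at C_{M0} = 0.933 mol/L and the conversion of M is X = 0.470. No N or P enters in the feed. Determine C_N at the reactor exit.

Exit C_M = C_{M0}(1−X) = 0.933×0.530 = 0.4945 mol/L.
A CSTR operates uniformly at the exit composition, giving r_N = 0.1364 and r_P = 0.2445 (each k·C_M^n at C_M = 0.4945).
Fraction of consumed M going to N: r_N/(r_N+r_P) = 0.3581.
C_N = 0.3581·C_{M0}·X = 0.3581×0.933×0.470 = 0.157 mol/L.

0.157 mol/L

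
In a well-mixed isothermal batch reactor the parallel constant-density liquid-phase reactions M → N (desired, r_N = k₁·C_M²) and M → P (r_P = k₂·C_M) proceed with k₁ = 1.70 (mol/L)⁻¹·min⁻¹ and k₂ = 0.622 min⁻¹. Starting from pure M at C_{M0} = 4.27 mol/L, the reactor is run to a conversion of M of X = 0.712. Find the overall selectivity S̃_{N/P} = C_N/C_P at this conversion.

C_M = C_{M0}(1−X) = 1.230 mol/L.
Along a PFR/batch, dC_P/dC_M = −r_P/(r_N+r_P) = −k₂/(k₂+k₁·C_M).
Integrating from C_{M0} to C_M: C_P = (0.622/1.70)·ln[(0.622+1.70·4.27)/(0.622+1.70·1.23)] = 0.3659·ln(7.881/2.713) = 0.3902 mol/L.
Then C_N = (C_{M0}−C_M) − C_P = 3.040 − 0.3902 = 2.650 mol/L.
S̃_{N/P} = C_N/C_P = 2.650/0.3902 = 6.79.

6.79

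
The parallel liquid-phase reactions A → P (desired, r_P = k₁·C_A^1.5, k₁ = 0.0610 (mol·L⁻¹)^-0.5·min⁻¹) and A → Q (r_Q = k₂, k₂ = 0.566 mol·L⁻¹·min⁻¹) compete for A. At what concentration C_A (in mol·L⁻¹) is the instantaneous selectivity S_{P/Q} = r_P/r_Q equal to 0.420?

2.48 mol·L⁻¹

S_{P/Q} = (k₁/k₂)·C_A^1.5 ⇒ C_A = (S·k₂/k₁)^(1/1.5).
= (0.420×0.566/0.0610)^(0.6667) = (3.897)^(0.6667) = 2.48 mol·L⁻¹.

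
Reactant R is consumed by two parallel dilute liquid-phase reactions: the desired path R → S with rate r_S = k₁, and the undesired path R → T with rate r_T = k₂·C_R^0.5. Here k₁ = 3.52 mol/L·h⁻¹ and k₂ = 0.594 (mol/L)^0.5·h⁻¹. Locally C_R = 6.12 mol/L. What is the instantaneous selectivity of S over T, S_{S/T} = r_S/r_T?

2.40

S_{S/T} = r_S/r_T = (k₁)/(k₂·C_R^0.5) = (k₁/k₂)·C_R^-0.5.
= (3.52) / (0.594×6.120^0.5) = 3.520/1.469 = 2.40.
The undesired path is higher order in R, so low C_R (CSTR or dilute feed) favours S.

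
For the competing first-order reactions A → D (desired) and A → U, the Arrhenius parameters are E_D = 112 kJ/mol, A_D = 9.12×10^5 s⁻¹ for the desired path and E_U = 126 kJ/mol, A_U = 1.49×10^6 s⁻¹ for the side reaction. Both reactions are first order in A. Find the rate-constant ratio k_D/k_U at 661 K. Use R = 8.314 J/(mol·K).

With equal orders, S_{D/U} = k_D/k_U = (A_D/A_U)·exp[(E_U−E_D)/(RT)].
(E_U−E_D)/(RT) = (126−112)×10³/(8.314×661) = 14000/5496 = 2.548.
k_D/k_U = (9.12×10^5/1.49×10^6)·exp(2.548) = 0.6121 × 12.78 = 7.82.

7.82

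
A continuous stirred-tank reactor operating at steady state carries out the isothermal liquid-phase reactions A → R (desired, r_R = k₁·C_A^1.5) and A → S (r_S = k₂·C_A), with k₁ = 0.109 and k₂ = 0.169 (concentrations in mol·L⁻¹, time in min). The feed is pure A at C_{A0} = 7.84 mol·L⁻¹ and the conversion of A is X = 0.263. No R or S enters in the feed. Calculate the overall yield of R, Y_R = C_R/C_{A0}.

Exit C_A = C_{A0}(1−X) = 7.84×0.737 = 5.778 mol·L⁻¹.
In a CSTR the entire volume is at exit conditions, so r_R = 0.109×5.778^1.5 = 1.514 and r_S = 0.169×5.778 = 0.9765.
Fraction of consumed A going to R: r_R/(r_R+r_S) = 0.6079.
C_R = 0.6079·C_{A0}·X = 0.6079×7.84×0.263 = 1.25 mol·L⁻¹; Y_R = C_R/C_{A0} = 0.160.

0.160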